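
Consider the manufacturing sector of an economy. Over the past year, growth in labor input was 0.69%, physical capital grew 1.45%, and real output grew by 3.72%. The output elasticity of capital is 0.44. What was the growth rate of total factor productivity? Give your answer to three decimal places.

Labor's share = 1 − 0.44 = 0.56.
Physical capital: 0.44 × 1.45 = 0.638 pp.
Labor input: 0.56 × 0.69 = 0.3864 pp.
TFP growth = 3.72 − 1.0244 = 2.6956%.

2.696%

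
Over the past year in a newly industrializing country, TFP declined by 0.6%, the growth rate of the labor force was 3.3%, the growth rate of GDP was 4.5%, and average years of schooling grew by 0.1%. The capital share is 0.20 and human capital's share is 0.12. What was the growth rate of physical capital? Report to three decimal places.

14.220%

Labor's share = 1 − 0.2 − 0.12 = 0.68.
gY = gA + 0.12×0.1 + 0.68×3.3 + 0.2×g.
0.2×g = 4.5 + 0.6 − 2.256 = 2.844.
g = 2.844 / 0.2 = 14.22%.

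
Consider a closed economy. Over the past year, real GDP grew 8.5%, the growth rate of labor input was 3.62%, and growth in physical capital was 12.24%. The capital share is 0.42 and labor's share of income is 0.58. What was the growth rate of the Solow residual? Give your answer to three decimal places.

Labor's share = 1 − 0.42 = 0.58.
Physical capital: 0.42 × 12.24 = 5.1408 pp.
Labor input: 0.58 × 3.62 = 2.0996 pp.
TFP growth = 8.5 − 7.2404 = 1.2596%.

The Solow residual growth was 1.260%.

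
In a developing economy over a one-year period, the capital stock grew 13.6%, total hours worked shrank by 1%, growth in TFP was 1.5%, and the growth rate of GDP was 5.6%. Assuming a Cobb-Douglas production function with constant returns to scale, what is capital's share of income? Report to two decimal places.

α = 0.35

gY = gA + α·gK + (1−α)·gL, so gY − gA − gL = α(gK − gL).
5.6 − 1.5 + 1 = α × (13.6 − (-1)).
5.1 = 14.6 α, so α = 0.3493.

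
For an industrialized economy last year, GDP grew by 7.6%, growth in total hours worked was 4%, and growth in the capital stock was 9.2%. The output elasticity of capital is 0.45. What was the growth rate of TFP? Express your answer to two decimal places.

Labor's share = 1 − 0.45 = 0.55.
The capital stock: 0.45 × 9.2 = 4.14 pp.
Total hours worked: 0.55 × 4 = 2.2 pp.
TFP growth = 7.6 − 6.34 = 1.26%.

TFP grew 1.26%.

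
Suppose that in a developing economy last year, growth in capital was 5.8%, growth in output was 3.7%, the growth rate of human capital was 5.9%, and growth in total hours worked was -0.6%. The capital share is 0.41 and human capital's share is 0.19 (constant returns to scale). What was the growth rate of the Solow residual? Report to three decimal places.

The Solow residual grew 0.441%.

Labor's share = 1 − 0.41 − 0.19 = 0.4.
Capital: 0.41 × 5.8 = 2.378 pp.
Human capital: 0.19 × 5.9 = 1.121 pp.
Total hours worked: 0.4 × (-0.6) = -0.24 pp.
TFP growth = 3.7 − 3.259 = 0.441%.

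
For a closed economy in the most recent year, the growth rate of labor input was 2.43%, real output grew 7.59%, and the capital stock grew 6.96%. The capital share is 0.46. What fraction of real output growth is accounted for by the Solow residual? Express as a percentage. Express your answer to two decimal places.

Labor's share = 1 − 0.46 = 0.54.
The capital stock: 0.46 × 6.96 = 3.2016 pp.
Labor input: 0.54 × 2.43 = 1.3122 pp.
TFP growth = 7.59 − 4.5138 = 3.0762%.
TFP share of growth = 3.0762 / 7.59 × 100 = 40.5296%.

The Solow residual accounted for 40.53% of growth.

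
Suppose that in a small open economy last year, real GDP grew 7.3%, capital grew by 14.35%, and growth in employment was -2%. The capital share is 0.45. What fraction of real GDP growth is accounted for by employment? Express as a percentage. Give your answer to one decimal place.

-15.1%

Labor's share = 1 − 0.45 = 0.55.
Employment contributed 0.55 × (-2) = -1.1 pp.
Share of growth = -1.1 / 7.3 × 100 = -15.068%.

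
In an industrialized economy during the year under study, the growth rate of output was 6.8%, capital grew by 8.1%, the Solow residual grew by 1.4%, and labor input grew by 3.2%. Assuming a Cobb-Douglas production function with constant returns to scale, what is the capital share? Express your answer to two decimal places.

gY = gA + α·gK + (1−α)·gL, so gY − gA − gL = α(gK − gL).
6.8 − 1.4 − 3.2 = α × (8.1 − 3.2).
2.2 = 4.9 α, so α = 0.449.

The capital share is 0.45.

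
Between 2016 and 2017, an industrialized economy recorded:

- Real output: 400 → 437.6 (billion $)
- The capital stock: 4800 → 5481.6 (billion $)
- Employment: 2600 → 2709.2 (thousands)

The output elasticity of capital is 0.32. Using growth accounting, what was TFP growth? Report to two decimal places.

2.00%

Real output growth = (437.6 − 400) / 400 = 9.4%.
The capital stock growth = (5481.6 − 4800) / 4800 = 14.2%.
Employment growth = (2709.2 − 2600) / 2600 = 4.2%.
Labor's share = 1 − 0.32 = 0.68.
The capital stock: 0.32 × 14.2 = 4.544 pp.
Employment: 0.68 × 4.2 = 2.856 pp.
TFP growth = 9.4 − 7.4 = 2%.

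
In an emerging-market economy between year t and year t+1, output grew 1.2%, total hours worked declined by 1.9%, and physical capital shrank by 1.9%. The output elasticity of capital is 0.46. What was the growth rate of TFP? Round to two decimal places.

Labor's share = 1 − 0.46 = 0.54.
Physical capital: 0.46 × (-1.9) = -0.874 pp.
Total hours worked: 0.54 × (-1.9) = -1.026 pp.
TFP growth = 1.2 + 1.9 = 3.1%.

3.10%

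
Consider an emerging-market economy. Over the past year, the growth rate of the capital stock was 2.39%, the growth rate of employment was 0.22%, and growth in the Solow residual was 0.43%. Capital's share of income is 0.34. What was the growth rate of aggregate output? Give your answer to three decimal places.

Labor's share = 1 − 0.34 = 0.66.
The capital stock: 0.34 × 2.39 = 0.8126 pp.
Employment: 0.66 × 0.22 = 0.1452 pp.
Output growth = 0.43 + 0.9578 = 1.3878%.

Aggregate output growth was 1.388%.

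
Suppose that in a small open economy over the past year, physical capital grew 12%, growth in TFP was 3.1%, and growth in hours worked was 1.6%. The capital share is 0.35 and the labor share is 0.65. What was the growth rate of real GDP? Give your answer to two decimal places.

8.34%

Labor's share = 1 − 0.35 = 0.65.
Physical capital: 0.35 × 12 = 4.2 pp.
Hours worked: 0.65 × 1.6 = 1.04 pp.
Output growth = 3.1 + 5.24 = 8.34%.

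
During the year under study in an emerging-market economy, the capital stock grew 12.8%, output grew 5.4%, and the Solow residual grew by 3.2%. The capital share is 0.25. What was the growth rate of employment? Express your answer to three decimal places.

Labor's share = 1 − 0.25 = 0.75.
gY = gA + 0.25×12.8 + 0.75×g.
0.75×g = 5.4 − 3.2 − 3.2 = -1.
g = -1 / 0.75 = -1.33333%.

-1.333%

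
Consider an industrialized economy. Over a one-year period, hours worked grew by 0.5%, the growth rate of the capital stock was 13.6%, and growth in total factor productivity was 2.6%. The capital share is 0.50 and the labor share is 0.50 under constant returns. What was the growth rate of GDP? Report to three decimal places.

9.650%

Labor's share = 1 − 0.5 = 0.5.
The capital stock: 0.5 × 13.6 = 6.8 pp.
Hours worked: 0.5 × 0.5 = 0.25 pp.
Output growth = 2.6 + 7.05 = 9.65%.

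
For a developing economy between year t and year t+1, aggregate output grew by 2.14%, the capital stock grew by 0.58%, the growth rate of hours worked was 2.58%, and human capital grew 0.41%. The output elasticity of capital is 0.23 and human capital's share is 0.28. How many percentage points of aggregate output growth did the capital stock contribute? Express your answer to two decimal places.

0.13

Contribution = share × growth = 0.23 × 0.58 = 0.1334 pp.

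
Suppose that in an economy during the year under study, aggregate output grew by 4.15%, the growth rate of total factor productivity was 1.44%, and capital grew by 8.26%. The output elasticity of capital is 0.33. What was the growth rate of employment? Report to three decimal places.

-0.024%

Labor's share = 1 − 0.33 = 0.67.
gY = gA + 0.33×8.26 + 0.67×g.
0.67×g = 4.15 − 1.44 − 2.7258 = -0.0158.
g = -0.0158 / 0.67 = -0.02358%.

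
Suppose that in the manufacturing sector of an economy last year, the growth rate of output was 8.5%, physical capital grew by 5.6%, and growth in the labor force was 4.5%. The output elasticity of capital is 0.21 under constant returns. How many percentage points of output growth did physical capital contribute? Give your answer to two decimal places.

Contribution = share × growth = 0.21 × 5.6 = 1.176 pp.

1.18 percentage points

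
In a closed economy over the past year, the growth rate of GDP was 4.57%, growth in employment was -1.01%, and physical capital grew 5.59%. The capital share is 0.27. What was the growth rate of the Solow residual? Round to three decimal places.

3.798%

Labor's share = 1 − 0.27 = 0.73.
Physical capital: 0.27 × 5.59 = 1.5093 pp.
Employment: 0.73 × (-1.01) = -0.7373 pp.
TFP growth = 4.57 − 0.772 = 3.798%.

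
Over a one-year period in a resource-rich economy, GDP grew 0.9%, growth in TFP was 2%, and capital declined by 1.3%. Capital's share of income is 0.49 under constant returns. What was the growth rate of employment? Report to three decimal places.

-0.908%

Labor's share = 1 − 0.49 = 0.51.
gY = gA + 0.49×(-1.3) + 0.51×g.
0.51×g = 0.9 − 2 + 0.637 = -0.463.
g = -0.463 / 0.51 = -0.90784%.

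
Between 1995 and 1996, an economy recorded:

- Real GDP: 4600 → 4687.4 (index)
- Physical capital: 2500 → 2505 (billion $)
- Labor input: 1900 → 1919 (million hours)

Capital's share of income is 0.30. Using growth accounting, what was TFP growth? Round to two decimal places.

1.14%

Real GDP growth = (4687.4 − 4600) / 4600 = 1.9%.
Physical capital growth = (2505 − 2500) / 2500 = 0.2%.
Labor input growth = (1919 − 1900) / 1900 = 1%.
Labor's share = 1 − 0.3 = 0.7.
Physical capital: 0.3 × 0.2 = 0.06 pp.
Labor input: 0.7 × 1 = 0.7 pp.
TFP growth = 1.9 − 0.76 = 1.14%.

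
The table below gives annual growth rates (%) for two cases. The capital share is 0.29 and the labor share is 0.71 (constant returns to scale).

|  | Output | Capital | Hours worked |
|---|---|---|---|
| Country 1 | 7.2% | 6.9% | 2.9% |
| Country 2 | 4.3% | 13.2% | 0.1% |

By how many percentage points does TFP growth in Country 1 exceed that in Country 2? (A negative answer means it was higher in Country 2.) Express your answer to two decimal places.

2.74 percentage points

Labor's share = 1 − 0.29 = 0.71.
Country 1: TFP = 7.2 − 2.001 − 2.059 = 3.14%.
Country 2: TFP = 4.3 − 3.828 − 0.071 = 0.401%.
Difference = 3.14 − (0.401) = 2.739 pp.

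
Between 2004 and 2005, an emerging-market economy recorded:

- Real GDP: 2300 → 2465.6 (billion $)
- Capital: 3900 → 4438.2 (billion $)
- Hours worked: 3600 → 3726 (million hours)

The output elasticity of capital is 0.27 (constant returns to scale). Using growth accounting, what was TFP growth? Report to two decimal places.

TFP grew 0.92%.

Real GDP growth = (2465.6 − 2300) / 2300 = 7.2%.
Capital growth = (4438.2 − 3900) / 3900 = 13.8%.
Hours worked growth = (3726 − 3600) / 3600 = 3.5%.
Labor's share = 1 − 0.27 = 0.73.
Capital: 0.27 × 13.8 = 3.726 pp.
Hours worked: 0.73 × 3.5 = 2.555 pp.
TFP growth = 7.2 − 6.281 = 0.919%.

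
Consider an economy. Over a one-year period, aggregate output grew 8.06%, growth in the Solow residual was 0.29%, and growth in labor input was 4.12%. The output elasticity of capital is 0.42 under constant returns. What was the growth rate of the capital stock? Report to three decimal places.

Labor's share = 1 − 0.42 = 0.58.
gY = gA + 0.58×4.12 + 0.42×g.
0.42×g = 8.06 − 0.29 − 2.3896 = 5.3804.
g = 5.3804 / 0.42 = 12.81048%.

The capital stock growth was 12.810%.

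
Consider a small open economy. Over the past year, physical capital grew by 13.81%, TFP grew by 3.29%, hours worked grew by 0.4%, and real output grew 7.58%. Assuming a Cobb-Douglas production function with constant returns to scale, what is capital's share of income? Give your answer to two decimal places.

gY = gA + α·gK + (1−α)·gL, so gY − gA − gL = α(gK − gL).
7.58 − 3.29 − 0.4 = α × (13.81 − 0.4).
3.89 = 13.41 α, so α = 0.2901.

Capital's share of income is 0.29.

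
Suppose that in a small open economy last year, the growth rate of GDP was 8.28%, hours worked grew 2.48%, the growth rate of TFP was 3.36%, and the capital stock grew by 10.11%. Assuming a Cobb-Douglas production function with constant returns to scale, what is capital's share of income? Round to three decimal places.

gY = gA + α·gK + (1−α)·gL, so gY − gA − gL = α(gK − gL).
8.28 − 3.36 − 2.48 = α × (10.11 − 2.48).
2.44 = 7.63 α, so α = 0.31979.

0.320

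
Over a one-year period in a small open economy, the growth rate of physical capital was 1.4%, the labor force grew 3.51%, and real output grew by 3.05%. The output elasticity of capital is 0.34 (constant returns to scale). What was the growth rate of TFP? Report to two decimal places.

Labor's share = 1 − 0.34 = 0.66.
Physical capital: 0.34 × 1.4 = 0.476 pp.
The labor force: 0.66 × 3.51 = 2.3166 pp.
TFP growth = 3.05 − 2.7926 = 0.2574%.

TFP grew 0.26%.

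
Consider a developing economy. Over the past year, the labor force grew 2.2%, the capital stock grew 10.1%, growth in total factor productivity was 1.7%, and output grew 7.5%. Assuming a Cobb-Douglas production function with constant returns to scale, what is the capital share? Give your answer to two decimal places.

gY = gA + α·gK + (1−α)·gL, so gY − gA − gL = α(gK − gL).
7.5 − 1.7 − 2.2 = α × (10.1 − 2.2).
3.6 = 7.9 α, so α = 0.4557.

0.46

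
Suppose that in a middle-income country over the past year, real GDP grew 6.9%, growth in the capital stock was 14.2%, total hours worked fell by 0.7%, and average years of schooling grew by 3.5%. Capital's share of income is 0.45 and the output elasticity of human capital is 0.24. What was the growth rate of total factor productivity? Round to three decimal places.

-0.113%

Labor's share = 1 − 0.45 − 0.24 = 0.31.
The capital stock: 0.45 × 14.2 = 6.39 pp.
Average years of schooling: 0.24 × 3.5 = 0.84 pp.
Total hours worked: 0.31 × (-0.7) = -0.217 pp.
TFP growth = 6.9 − 7.013 = -0.113%.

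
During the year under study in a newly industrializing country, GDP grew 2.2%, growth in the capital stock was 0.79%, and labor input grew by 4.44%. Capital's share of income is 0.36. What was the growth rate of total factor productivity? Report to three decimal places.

Labor's share = 1 − 0.36 = 0.64.
The capital stock: 0.36 × 0.79 = 0.2844 pp.
Labor input: 0.64 × 4.44 = 2.8416 pp.
TFP growth = 2.2 − 3.126 = -0.926%.

-0.926%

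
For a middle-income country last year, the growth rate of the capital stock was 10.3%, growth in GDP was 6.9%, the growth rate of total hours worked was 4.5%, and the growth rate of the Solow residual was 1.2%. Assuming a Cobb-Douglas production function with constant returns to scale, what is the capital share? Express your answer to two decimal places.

gY = gA + α·gK + (1−α)·gL, so gY − gA − gL = α(gK − gL).
6.9 − 1.2 − 4.5 = α × (10.3 − 4.5).
1.2 = 5.8 α, so α = 0.2069.

α = 0.21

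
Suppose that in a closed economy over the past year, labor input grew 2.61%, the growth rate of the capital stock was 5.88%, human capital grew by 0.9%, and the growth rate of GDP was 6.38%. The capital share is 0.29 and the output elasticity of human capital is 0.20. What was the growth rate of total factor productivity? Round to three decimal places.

3.164%

Labor's share = 1 − 0.29 − 0.2 = 0.51.
The capital stock: 0.29 × 5.88 = 1.7052 pp.
Human capital: 0.2 × 0.9 = 0.18 pp.
Labor input: 0.51 × 2.61 = 1.3311 pp.
TFP growth = 6.38 − 3.2163 = 3.1637%.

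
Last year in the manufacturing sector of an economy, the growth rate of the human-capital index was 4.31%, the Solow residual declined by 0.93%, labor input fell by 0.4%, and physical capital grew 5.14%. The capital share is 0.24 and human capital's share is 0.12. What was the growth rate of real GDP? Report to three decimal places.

0.565%

Labor's share = 1 − 0.24 − 0.12 = 0.64.
Physical capital: 0.24 × 5.14 = 1.2336 pp.
The human-capital index: 0.12 × 4.31 = 0.5172 pp.
Labor input: 0.64 × (-0.4) = -0.256 pp.
Output growth = -0.93 + 1.4948 = 0.5648%.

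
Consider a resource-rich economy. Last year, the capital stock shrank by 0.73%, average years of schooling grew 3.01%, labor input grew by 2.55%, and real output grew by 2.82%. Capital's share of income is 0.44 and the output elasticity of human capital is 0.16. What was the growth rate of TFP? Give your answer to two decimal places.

1.64%

Labor's share = 1 − 0.44 − 0.16 = 0.4.
The capital stock: 0.44 × (-0.73) = -0.3212 pp.
Average years of schooling: 0.16 × 3.01 = 0.4816 pp.
Labor input: 0.4 × 2.55 = 1.02 pp.
TFP growth = 2.82 − 1.1804 = 1.6396%.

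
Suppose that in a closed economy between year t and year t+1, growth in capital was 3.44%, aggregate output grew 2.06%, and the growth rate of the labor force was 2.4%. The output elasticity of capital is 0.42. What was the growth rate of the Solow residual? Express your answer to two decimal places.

Labor's share = 1 − 0.42 = 0.58.
Capital: 0.42 × 3.44 = 1.4448 pp.
The labor force: 0.58 × 2.4 = 1.392 pp.
TFP growth = 2.06 − 2.8368 = -0.7768%.

-0.78%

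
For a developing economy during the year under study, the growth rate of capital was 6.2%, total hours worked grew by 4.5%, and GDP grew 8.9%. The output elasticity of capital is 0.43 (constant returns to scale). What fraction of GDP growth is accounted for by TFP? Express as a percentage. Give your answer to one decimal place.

TFP accounted for 41.2% of growth.

Labor's share = 1 − 0.43 = 0.57.
Capital: 0.43 × 6.2 = 2.666 pp.
Total hours worked: 0.57 × 4.5 = 2.565 pp.
TFP growth = 8.9 − 5.231 = 3.669%.
TFP share of growth = 3.669 / 8.9 × 100 = 41.225%.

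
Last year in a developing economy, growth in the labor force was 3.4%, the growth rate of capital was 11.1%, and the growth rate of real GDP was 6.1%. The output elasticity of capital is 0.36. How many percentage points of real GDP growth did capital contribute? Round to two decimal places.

4.00

Contribution = share × growth = 0.36 × 11.1 = 3.996 pp.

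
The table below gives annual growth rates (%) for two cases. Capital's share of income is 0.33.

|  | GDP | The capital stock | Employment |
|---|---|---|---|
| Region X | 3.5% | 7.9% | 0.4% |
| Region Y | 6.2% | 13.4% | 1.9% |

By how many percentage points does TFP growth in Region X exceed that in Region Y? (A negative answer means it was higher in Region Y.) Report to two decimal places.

0.12 percentage points

Labor's share = 1 − 0.33 = 0.67.
Region X: TFP = 3.5 − 2.607 − 0.268 = 0.625%.
Region Y: TFP = 6.2 − 4.422 − 1.273 = 0.505%.
Difference = 0.625 − (0.505) = 0.12 pp.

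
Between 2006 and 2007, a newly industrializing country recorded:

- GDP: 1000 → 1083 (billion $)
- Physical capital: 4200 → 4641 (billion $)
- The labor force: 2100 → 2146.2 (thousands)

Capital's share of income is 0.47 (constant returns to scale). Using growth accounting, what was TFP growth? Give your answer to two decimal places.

TFP growth was 2.20%.

GDP growth = (1083 − 1000) / 1000 = 8.3%.
Physical capital growth = (4641 − 4200) / 4200 = 10.5%.
The labor force growth = (2146.2 − 2100) / 2100 = 2.2%.
Labor's share = 1 − 0.47 = 0.53.
Physical capital: 0.47 × 10.5 = 4.935 pp.
The labor force: 0.53 × 2.2 = 1.166 pp.
TFP growth = 8.3 − 6.101 = 2.199%.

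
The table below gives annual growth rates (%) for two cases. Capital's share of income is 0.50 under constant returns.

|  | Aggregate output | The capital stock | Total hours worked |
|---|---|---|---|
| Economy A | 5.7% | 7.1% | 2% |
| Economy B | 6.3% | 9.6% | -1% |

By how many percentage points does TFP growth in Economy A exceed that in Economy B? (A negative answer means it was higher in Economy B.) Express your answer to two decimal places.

Labor's share = 1 − 0.5 = 0.5.
Economy A: TFP = 5.7 − 3.55 − 1 = 1.15%.
Economy B: TFP = 6.3 − 4.8 + 0.5 = 2%.
Difference = 1.15 − (2) = -0.85 pp.

-0.85 percentage points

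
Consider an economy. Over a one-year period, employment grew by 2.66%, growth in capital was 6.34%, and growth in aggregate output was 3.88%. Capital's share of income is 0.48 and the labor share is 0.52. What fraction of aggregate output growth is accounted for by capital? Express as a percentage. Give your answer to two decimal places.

Capital contributed 0.48 × 6.34 = 3.0432 pp.
Share of growth = 3.0432 / 3.88 × 100 = 78.433%.

Capital accounted for 78.43% of growth.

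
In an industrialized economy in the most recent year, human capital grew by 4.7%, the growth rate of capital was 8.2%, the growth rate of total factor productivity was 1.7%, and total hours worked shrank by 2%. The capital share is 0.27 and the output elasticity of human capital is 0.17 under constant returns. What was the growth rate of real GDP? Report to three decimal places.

Labor's share = 1 − 0.27 − 0.17 = 0.56.
Capital: 0.27 × 8.2 = 2.214 pp.
Human capital: 0.17 × 4.7 = 0.799 pp.
Total hours worked: 0.56 × (-2) = -1.12 pp.
Output growth = 1.7 + 1.893 = 3.593%.

3.593%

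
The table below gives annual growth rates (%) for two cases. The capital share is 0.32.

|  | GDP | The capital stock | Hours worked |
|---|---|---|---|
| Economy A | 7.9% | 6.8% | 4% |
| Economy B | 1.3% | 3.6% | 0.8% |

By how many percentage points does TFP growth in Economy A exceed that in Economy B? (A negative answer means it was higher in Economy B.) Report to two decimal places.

3.40 percentage points

Labor's share = 1 − 0.32 = 0.68.
Economy A: TFP = 7.9 − 2.176 − 2.72 = 3.004%.
Economy B: TFP = 1.3 − 1.152 − 0.544 = -0.396%.
Difference = 3.004 − (-0.396) = 3.4 pp.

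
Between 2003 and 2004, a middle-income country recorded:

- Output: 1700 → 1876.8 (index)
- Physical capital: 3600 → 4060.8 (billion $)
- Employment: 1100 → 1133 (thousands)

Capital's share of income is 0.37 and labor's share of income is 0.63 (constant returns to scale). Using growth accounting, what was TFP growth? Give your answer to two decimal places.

3.77%

Output growth = (1876.8 − 1700) / 1700 = 10.4%.
Physical capital growth = (4060.8 − 3600) / 3600 = 12.8%.
Employment growth = (1133 − 1100) / 1100 = 3%.
Labor's share = 1 − 0.37 = 0.63.
Physical capital: 0.37 × 12.8 = 4.736 pp.
Employment: 0.63 × 3 = 1.89 pp.
TFP growth = 10.4 − 6.626 = 3.774%.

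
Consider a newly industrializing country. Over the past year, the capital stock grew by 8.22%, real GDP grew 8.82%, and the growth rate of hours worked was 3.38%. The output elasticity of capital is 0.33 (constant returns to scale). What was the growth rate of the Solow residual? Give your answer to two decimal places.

Labor's share = 1 − 0.33 = 0.67.
The capital stock: 0.33 × 8.22 = 2.7126 pp.
Hours worked: 0.67 × 3.38 = 2.2646 pp.
TFP growth = 8.82 − 4.9772 = 3.8428%.

3.84%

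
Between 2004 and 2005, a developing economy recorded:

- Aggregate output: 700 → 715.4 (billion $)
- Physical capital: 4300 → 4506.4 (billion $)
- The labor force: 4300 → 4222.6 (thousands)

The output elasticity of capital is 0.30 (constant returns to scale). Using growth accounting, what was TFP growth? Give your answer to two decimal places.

Aggregate output growth = (715.4 − 700) / 700 = 2.2%.
Physical capital growth = (4506.4 − 4300) / 4300 = 4.8%.
The labor force growth = (4222.6 − 4300) / 4300 = -1.8%.
Labor's share = 1 − 0.3 = 0.7.
Physical capital: 0.3 × 4.8 = 1.44 pp.
The labor force: 0.7 × (-1.8) = -1.26 pp.
TFP growth = 2.2 − 0.18 = 2.02%.

2.02%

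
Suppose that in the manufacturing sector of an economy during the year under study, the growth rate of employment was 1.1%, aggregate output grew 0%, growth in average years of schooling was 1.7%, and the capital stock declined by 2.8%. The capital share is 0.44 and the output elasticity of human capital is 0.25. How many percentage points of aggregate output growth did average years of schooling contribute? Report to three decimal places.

Contribution = share × growth = 0.25 × 1.7 = 0.425 pp.

0.425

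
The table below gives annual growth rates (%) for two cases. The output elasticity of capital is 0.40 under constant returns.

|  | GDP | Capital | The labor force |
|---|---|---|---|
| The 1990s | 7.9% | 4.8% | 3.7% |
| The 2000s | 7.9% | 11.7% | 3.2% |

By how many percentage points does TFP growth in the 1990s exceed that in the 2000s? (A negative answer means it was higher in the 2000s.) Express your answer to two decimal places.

Labor's share = 1 − 0.4 = 0.6.
The 1990s: TFP = 7.9 − 1.92 − 2.22 = 3.76%.
The 2000s: TFP = 7.9 − 4.68 − 1.92 = 1.3%.
Difference = 3.76 − (1.3) = 2.46 pp.

2.46 percentage points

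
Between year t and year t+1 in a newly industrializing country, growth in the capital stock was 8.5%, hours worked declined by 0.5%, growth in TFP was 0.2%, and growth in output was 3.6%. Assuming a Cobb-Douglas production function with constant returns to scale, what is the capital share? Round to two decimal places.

α = 0.43

gY = gA + α·gK + (1−α)·gL, so gY − gA − gL = α(gK − gL).
3.6 − 0.2 + 0.5 = α × (8.5 − (-0.5)).
3.9 = 9 α, so α = 0.4333.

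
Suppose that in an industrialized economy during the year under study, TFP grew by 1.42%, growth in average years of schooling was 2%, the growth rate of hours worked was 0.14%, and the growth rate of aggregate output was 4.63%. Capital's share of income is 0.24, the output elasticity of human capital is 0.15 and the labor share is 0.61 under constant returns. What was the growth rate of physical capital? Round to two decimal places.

Labor's share = 1 − 0.24 − 0.15 = 0.61.
gY = gA + 0.15×2 + 0.61×0.14 + 0.24×g.
0.24×g = 4.63 − 1.42 − 0.3854 = 2.8246.
g = 2.8246 / 0.24 = 11.7692%.

Physical capital growth was 11.77%.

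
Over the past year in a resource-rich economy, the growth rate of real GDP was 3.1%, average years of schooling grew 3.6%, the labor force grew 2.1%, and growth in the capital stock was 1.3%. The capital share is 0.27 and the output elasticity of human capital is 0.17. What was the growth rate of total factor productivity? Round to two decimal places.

Total factor productivity growth was 0.96%.

Labor's share = 1 − 0.27 − 0.17 = 0.56.
The capital stock: 0.27 × 1.3 = 0.351 pp.
Average years of schooling: 0.17 × 3.6 = 0.612 pp.
The labor force: 0.56 × 2.1 = 1.176 pp.
TFP growth = 3.1 − 2.139 = 0.961%.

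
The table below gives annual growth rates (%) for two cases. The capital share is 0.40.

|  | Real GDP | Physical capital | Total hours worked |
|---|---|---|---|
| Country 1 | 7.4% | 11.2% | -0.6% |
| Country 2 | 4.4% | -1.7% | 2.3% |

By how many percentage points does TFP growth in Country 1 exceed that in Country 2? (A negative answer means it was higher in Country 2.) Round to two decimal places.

-0.42 percentage points

Labor's share = 1 − 0.4 = 0.6.
Country 1: TFP = 7.4 − 4.48 + 0.36 = 3.28%.
Country 2: TFP = 4.4 + 0.68 − 1.38 = 3.7%.
Difference = 3.28 − (3.7) = -0.42 pp.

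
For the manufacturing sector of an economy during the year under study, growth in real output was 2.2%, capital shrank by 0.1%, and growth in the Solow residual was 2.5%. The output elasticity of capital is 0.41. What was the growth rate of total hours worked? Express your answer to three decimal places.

Labor's share = 1 − 0.41 = 0.59.
gY = gA + 0.41×(-0.1) + 0.59×g.
0.59×g = 2.2 − 2.5 + 0.041 = -0.259.
g = -0.259 / 0.59 = -0.43898%.

-0.439%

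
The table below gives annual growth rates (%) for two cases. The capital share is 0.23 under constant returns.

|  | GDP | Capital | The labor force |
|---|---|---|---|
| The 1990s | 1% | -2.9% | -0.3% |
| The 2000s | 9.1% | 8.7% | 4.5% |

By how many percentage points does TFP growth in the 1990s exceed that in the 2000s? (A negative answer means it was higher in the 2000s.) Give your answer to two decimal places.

-1.74 percentage points

Labor's share = 1 − 0.23 = 0.77.
The 1990s: TFP = 1 + 0.667 + 0.231 = 1.898%.
The 2000s: TFP = 9.1 − 2.001 − 3.465 = 3.634%.
Difference = 1.898 − (3.634) = -1.736 pp.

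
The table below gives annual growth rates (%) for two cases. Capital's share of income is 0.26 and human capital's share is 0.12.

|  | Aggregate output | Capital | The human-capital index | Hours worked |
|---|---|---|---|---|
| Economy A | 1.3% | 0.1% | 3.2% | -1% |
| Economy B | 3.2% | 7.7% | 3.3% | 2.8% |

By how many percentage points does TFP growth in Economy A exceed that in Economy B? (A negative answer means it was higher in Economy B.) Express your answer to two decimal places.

Labor's share = 1 − 0.26 − 0.12 = 0.62.
Economy A: TFP = 1.3 − 0.026 − 0.384 + 0.62 = 1.51%.
Economy B: TFP = 3.2 − 2.002 − 0.396 − 1.736 = -0.934%.
Difference = 1.51 − (-0.934) = 2.444 pp.

2.44 percentage points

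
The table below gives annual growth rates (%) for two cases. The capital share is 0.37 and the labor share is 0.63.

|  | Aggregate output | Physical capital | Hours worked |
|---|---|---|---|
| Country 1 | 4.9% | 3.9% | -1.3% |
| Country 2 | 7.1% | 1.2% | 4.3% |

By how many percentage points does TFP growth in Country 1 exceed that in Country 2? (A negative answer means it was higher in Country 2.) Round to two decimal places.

Labor's share = 1 − 0.37 = 0.63.
Country 1: TFP = 4.9 − 1.443 + 0.819 = 4.276%.
Country 2: TFP = 7.1 − 0.444 − 2.709 = 3.947%.
Difference = 4.276 − (3.947) = 0.329 pp.

0.33 percentage points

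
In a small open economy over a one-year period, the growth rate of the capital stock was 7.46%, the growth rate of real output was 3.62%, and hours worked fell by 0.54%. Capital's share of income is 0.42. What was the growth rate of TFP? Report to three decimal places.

Labor's share = 1 − 0.42 = 0.58.
The capital stock: 0.42 × 7.46 = 3.1332 pp.
Hours worked: 0.58 × (-0.54) = -0.3132 pp.
TFP growth = 3.62 − 2.82 = 0.8%.

0.800%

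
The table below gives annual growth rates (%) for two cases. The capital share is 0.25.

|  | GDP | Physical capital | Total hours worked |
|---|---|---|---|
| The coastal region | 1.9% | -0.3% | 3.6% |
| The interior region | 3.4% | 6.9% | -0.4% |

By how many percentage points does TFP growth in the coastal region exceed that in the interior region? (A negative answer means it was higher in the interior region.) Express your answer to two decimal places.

Labor's share = 1 − 0.25 = 0.75.
The coastal region: TFP = 1.9 + 0.075 − 2.7 = -0.725%.
The interior region: TFP = 3.4 − 1.725 + 0.3 = 1.975%.
Difference = -0.725 − (1.975) = -2.7 pp.

-2.70 percentage points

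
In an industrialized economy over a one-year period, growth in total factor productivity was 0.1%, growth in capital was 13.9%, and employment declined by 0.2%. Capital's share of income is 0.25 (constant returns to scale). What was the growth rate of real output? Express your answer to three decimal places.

Real output grew 3.425%.

Labor's share = 1 − 0.25 = 0.75.
Capital: 0.25 × 13.9 = 3.475 pp.
Employment: 0.75 × (-0.2) = -0.15 pp.
Output growth = 0.1 + 3.325 = 3.425%.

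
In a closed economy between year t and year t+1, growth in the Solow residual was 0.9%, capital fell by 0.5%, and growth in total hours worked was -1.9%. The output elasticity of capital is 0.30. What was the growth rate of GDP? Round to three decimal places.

-0.580%

Labor's share = 1 − 0.3 = 0.7.
Capital: 0.3 × (-0.5) = -0.15 pp.
Total hours worked: 0.7 × (-1.9) = -1.33 pp.
Output growth = 0.9 + (-1.48) = -0.58%.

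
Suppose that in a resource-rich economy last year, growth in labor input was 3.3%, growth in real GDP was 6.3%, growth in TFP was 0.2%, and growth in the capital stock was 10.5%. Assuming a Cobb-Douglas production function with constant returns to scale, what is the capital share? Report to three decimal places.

0.389

gY = gA + α·gK + (1−α)·gL, so gY − gA − gL = α(gK − gL).
6.3 − 0.2 − 3.3 = α × (10.5 − 3.3).
2.8 = 7.2 α, so α = 0.38889.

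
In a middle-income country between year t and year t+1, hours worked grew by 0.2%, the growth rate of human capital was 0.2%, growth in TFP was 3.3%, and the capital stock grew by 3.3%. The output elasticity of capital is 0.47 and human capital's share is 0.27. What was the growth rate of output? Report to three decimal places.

4.957%

Labor's share = 1 − 0.47 − 0.27 = 0.26.
The capital stock: 0.47 × 3.3 = 1.551 pp.
Human capital: 0.27 × 0.2 = 0.054 pp.
Hours worked: 0.26 × 0.2 = 0.052 pp.
Output growth = 3.3 + 1.657 = 4.957%.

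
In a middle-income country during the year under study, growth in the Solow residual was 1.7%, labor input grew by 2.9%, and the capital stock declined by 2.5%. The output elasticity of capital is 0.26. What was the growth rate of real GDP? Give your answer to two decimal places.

Labor's share = 1 − 0.26 = 0.74.
The capital stock: 0.26 × (-2.5) = -0.65 pp.
Labor input: 0.74 × 2.9 = 2.146 pp.
Output growth = 1.7 + 1.496 = 3.196%.

3.20%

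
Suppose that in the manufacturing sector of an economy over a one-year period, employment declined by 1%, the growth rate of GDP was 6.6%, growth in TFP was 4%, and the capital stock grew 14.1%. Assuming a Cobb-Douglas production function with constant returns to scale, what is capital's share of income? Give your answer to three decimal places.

0.238

gY = gA + α·gK + (1−α)·gL, so gY − gA − gL = α(gK − gL).
6.6 − 4 + 1 = α × (14.1 − (-1)).
3.6 = 15.1 α, so α = 0.23841.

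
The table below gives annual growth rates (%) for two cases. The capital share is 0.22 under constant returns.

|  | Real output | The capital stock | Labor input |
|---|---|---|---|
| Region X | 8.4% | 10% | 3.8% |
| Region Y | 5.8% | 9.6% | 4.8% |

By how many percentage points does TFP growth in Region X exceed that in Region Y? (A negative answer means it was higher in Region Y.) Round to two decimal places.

Labor's share = 1 − 0.22 = 0.78.
Region X: TFP = 8.4 − 2.2 − 2.964 = 3.236%.
Region Y: TFP = 5.8 − 2.112 − 3.744 = -0.056%.
Difference = 3.236 − (-0.056) = 3.292 pp.

3.29 percentage points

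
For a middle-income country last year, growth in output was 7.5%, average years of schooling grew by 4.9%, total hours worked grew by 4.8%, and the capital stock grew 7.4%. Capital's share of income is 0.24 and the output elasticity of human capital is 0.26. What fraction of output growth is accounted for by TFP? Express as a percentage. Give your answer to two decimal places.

Labor's share = 1 − 0.24 − 0.26 = 0.5.
The capital stock: 0.24 × 7.4 = 1.776 pp.
Average years of schooling: 0.26 × 4.9 = 1.274 pp.
Total hours worked: 0.5 × 4.8 = 2.4 pp.
TFP growth = 7.5 − 5.45 = 2.05%.
TFP share of growth = 2.05 / 7.5 × 100 = 27.3333%.

TFP accounted for 27.33% of growth.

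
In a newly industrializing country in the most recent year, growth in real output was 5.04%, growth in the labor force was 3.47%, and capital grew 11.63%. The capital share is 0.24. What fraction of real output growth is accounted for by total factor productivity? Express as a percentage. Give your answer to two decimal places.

Labor's share = 1 − 0.24 = 0.76.
Capital: 0.24 × 11.63 = 2.7912 pp.
The labor force: 0.76 × 3.47 = 2.6372 pp.
TFP growth = 5.04 − 5.4284 = -0.3884%.
TFP share of growth = -0.3884 / 5.04 × 100 = -7.7063%.

-7.71%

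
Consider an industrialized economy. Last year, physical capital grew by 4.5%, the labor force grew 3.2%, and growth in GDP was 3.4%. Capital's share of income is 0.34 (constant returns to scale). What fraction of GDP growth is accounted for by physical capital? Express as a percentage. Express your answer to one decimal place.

45.0%

Physical capital contributed 0.34 × 4.5 = 1.53 pp.
Share of growth = 1.53 / 3.4 × 100 = 45%.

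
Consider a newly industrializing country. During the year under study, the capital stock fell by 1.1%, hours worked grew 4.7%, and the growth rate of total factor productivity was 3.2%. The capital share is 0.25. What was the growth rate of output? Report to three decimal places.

Output growth was 6.450%.

Labor's share = 1 − 0.25 = 0.75.
The capital stock: 0.25 × (-1.1) = -0.275 pp.
Hours worked: 0.75 × 4.7 = 3.525 pp.
Output growth = 3.2 + 3.25 = 6.45%.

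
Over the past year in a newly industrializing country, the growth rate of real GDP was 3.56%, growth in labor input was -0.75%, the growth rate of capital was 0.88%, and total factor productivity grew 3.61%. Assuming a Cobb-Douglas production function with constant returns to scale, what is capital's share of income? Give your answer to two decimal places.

gY = gA + α·gK + (1−α)·gL, so gY − gA − gL = α(gK − gL).
3.56 − 3.61 + 0.75 = α × (0.88 − (-0.75)).
0.7 = 1.63 α, so α = 0.4294.

α = 0.43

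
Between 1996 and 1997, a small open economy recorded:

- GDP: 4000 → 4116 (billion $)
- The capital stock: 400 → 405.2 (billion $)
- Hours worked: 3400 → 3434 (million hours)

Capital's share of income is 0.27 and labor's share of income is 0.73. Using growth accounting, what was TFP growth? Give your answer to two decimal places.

GDP growth = (4116 − 4000) / 4000 = 2.9%.
The capital stock growth = (405.2 − 400) / 400 = 1.3%.
Hours worked growth = (3434 − 3400) / 3400 = 1%.
Labor's share = 1 − 0.27 = 0.73.
The capital stock: 0.27 × 1.3 = 0.351 pp.
Hours worked: 0.73 × 1 = 0.73 pp.
TFP growth = 2.9 − 1.081 = 1.819%.

TFP growth was 1.82%.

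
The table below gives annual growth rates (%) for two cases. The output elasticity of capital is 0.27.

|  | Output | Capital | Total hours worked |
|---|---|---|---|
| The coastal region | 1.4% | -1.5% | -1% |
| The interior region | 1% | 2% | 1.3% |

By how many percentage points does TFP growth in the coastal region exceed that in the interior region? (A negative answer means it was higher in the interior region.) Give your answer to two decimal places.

3.02 percentage points

Labor's share = 1 − 0.27 = 0.73.
The coastal region: TFP = 1.4 + 0.405 + 0.73 = 2.535%.
The interior region: TFP = 1 − 0.54 − 0.949 = -0.489%.
Difference = 2.535 − (-0.489) = 3.024 pp.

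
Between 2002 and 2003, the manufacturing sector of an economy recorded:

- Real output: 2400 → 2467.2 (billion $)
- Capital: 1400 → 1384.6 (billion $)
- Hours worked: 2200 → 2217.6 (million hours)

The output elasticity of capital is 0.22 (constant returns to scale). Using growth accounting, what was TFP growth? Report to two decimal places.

2.42%

Real output growth = (2467.2 − 2400) / 2400 = 2.8%.
Capital growth = (1384.6 − 1400) / 1400 = -1.1%.
Hours worked growth = (2217.6 − 2200) / 2200 = 0.8%.
Labor's share = 1 − 0.22 = 0.78.
Capital: 0.22 × (-1.1) = -0.242 pp.
Hours worked: 0.78 × 0.8 = 0.624 pp.
TFP growth = 2.8 − 0.382 = 2.418%.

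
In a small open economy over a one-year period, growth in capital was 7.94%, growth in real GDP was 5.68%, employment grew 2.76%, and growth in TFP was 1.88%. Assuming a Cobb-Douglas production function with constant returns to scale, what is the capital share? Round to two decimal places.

gY = gA + α·gK + (1−α)·gL, so gY − gA − gL = α(gK − gL).
5.68 − 1.88 − 2.76 = α × (7.94 − 2.76).
1.04 = 5.18 α, so α = 0.2008.

0.20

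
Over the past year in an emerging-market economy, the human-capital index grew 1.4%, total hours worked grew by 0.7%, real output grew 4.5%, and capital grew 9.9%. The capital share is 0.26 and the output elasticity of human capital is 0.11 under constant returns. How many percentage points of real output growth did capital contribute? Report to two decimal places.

Contribution = share × growth = 0.26 × 9.9 = 2.574 pp.

2.57 pp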